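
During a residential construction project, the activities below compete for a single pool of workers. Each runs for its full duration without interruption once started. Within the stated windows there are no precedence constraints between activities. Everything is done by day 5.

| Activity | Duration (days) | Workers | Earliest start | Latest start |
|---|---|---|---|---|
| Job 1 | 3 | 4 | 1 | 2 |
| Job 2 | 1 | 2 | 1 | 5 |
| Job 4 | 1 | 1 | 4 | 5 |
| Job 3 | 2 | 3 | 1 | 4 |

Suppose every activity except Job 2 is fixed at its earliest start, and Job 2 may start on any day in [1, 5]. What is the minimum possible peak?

7

Job 2@1: d1:9  d2:7  d3:4  d4:1  d5:0 → peak 9
Job 2@2: d1:7  d2:9  d3:4  d4:1  d5:0 → peak 9
Job 2@3: d1:7  d2:7  d3:6  d4:1  d5:0 → peak 7
Job 2@4: d1:7  d2:7  d3:4  d4:3  d5:0 → peak 7
Job 2@5: d1:7  d2:7  d3:4  d4:1  d5:2 → peak 7
Best is Job 2@3, peak 7.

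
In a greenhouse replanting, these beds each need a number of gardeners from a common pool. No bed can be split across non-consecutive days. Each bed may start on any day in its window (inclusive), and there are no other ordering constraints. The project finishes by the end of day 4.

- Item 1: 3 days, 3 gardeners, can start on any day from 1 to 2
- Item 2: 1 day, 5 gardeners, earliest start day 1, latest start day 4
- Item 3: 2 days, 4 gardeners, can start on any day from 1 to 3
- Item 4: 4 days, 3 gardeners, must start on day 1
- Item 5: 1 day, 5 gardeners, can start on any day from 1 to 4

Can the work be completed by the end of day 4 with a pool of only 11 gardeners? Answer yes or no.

Schedule Item 1@1, Item 2@1, Item 3@2, Item 4@1, Item 5@4: d1:11  d2:10  d3:10  d4:8 — peak 11 ≤ 11.

yes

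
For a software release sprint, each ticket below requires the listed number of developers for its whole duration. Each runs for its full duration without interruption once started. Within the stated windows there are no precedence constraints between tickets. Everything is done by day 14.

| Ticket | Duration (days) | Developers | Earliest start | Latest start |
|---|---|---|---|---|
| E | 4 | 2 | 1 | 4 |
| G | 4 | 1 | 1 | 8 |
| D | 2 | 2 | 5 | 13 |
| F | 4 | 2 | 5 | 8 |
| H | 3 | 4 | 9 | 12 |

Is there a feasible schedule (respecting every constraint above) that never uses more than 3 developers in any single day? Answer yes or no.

The minimum achievable peak is 4; 3 < 4, so no feasible schedule stays within the cap.

no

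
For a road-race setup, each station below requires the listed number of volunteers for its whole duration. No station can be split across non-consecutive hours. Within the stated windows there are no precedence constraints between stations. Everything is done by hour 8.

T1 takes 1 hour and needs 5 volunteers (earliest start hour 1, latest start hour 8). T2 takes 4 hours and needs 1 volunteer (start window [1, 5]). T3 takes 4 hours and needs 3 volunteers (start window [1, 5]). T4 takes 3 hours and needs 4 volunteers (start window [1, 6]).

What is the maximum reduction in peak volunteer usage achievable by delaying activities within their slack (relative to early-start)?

8

Early-start peak: h1:13  h2:8  h3:8  h4:4  h5:0  h6:0  h7:0  h8:0 ⇒ 13.
Leveled (T1@1, T2@2, T3@2, T4@6): h1:5  h2:4  h3:4  h4:4  h5:4  h6:4  h7:4  h8:4 ⇒ 5.
Reduction 13 − 5 = 8.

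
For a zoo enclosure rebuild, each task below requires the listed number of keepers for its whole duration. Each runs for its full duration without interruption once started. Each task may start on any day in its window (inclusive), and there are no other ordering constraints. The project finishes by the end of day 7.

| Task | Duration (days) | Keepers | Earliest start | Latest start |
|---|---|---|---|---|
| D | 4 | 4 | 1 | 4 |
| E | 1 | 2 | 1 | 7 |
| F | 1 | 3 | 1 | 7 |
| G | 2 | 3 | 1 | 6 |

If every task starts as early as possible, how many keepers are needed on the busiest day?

12

Early-start schedule: D@1, E@1, F@1, G@1.
Load per day: day 1: 12, day 2: 7, day 3: 4, day 4: 4, day 5: 0, day 6: 0, day 7: 0.
Peak is 12.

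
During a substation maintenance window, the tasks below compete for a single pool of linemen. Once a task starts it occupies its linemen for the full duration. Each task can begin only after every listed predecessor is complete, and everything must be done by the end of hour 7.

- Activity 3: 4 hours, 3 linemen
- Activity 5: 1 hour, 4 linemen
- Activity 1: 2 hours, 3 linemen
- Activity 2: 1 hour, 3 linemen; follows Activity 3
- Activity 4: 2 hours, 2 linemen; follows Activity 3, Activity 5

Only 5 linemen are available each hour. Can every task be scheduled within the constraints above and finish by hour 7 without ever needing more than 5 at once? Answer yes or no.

no

The minimum achievable peak is 6; 5 < 6, so no feasible schedule stays within the cap.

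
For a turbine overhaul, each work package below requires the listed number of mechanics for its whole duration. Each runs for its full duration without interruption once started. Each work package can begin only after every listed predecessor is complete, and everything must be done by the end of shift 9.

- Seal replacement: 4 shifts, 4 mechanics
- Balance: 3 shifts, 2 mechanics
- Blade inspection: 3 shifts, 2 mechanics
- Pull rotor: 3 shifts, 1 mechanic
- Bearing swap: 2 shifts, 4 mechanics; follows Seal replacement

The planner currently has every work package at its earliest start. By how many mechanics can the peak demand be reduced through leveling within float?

4

Early-start peak: s1:9  s2:9  s3:9  s4:4  s5:4  s6:4  s7:0  s8:0  s9:0 ⇒ 9.
Leveled (Seal replacement@1, Balance@5, Blade inspection@5, Pull rotor@1, Bearing swap@8): s1:5  s2:5  s3:5  s4:4  s5:4  s6:4  s7:4  s8:4  s9:4 ⇒ 5.
Reduction 9 − 5 = 4.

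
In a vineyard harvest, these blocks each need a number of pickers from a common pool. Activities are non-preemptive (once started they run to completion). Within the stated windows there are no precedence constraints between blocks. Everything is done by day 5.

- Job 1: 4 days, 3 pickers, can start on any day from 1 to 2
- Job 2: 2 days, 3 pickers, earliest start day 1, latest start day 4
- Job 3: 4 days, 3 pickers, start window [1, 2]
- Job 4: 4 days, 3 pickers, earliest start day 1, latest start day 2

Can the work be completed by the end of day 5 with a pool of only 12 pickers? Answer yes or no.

yes

Schedule Job 1@1, Job 2@1, Job 3@1, Job 4@1: d1:12  d2:12  d3:9  d4:9  d5:0 — peak 12 ≤ 12.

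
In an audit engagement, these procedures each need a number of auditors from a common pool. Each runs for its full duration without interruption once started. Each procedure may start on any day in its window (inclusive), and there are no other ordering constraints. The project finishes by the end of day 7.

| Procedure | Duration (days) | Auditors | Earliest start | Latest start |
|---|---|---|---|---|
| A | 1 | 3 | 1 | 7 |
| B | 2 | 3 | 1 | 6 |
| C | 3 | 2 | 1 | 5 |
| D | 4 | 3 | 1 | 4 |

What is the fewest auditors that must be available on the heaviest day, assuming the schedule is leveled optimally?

Early-start (A@1, B@1, C@1, D@1) gives peak 11: d1:11  d2:8  d3:5  d4:3  d5:0  d6:0  d7:0.
Shift B→2, D→4.
Schedule A@1, B@2, C@1, D@4: d1:5  d2:5  d3:5  d4:3  d5:3  d6:3  d7:3 — peak 5.

5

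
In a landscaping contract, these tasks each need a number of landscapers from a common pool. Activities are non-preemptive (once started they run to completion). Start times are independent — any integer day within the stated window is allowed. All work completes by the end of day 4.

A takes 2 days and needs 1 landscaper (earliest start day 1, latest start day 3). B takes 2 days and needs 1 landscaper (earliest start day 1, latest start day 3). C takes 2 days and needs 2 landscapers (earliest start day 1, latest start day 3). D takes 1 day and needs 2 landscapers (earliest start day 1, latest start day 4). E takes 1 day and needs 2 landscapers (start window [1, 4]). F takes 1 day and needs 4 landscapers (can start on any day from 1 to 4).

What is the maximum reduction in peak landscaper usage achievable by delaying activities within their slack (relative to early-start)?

8

Early-start peak: d1:12  d2:4  d3:0  d4:0 ⇒ 12.
Leveled (A@1, B@1, C@1, D@3, E@3, F@4): d1:4  d2:4  d3:4  d4:4 ⇒ 4.
Reduction 12 − 4 = 8.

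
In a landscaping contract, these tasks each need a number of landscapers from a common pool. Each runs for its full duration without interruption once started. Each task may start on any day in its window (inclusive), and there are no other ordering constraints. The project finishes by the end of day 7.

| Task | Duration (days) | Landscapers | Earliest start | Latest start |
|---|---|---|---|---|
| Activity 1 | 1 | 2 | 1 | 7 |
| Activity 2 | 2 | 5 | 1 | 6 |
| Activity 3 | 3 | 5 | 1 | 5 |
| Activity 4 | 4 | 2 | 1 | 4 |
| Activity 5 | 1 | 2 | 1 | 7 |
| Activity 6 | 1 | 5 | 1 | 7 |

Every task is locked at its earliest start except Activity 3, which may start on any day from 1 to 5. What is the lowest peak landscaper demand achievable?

16

Activity 3@1: d1:21  d2:12  d3:7  d4:2  d5:0  d6:0  d7:0 → peak 21
Activity 3@2: d1:16  d2:12  d3:7  d4:7  d5:0  d6:0  d7:0 → peak 16
Activity 3@3: d1:16  d2:7  d3:7  d4:7  d5:5  d6:0  d7:0 → peak 16
Activity 3@4: d1:16  d2:7  d3:2  d4:7  d5:5  d6:5  d7:0 → peak 16
Activity 3@5: d1:16  d2:7  d3:2  d4:2  d5:5  d6:5  d7:5 → peak 16
Best is Activity 3@2, peak 16.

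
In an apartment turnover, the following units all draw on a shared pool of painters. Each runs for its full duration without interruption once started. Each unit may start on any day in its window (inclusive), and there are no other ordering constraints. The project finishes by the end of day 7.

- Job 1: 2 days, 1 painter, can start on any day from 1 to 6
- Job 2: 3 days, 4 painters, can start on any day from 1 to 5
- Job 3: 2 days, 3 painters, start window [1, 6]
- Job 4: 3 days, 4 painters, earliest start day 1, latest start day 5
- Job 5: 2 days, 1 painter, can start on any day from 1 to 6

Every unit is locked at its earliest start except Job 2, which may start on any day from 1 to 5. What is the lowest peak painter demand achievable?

Job 2@1: d1:13  d2:13  d3:8  d4:0  d5:0  d6:0  d7:0 → peak 13
Job 2@2: d1:9  d2:13  d3:8  d4:4  d5:0  d6:0  d7:0 → peak 13
Job 2@3: d1:9  d2:9  d3:8  d4:4  d5:4  d6:0  d7:0 → peak 9
Job 2@4: d1:9  d2:9  d3:4  d4:4  d5:4  d6:4  d7:0 → peak 9
Job 2@5: d1:9  d2:9  d3:4  d4:0  d5:4  d6:4  d7:4 → peak 9
Best is Job 2@3, peak 9.

9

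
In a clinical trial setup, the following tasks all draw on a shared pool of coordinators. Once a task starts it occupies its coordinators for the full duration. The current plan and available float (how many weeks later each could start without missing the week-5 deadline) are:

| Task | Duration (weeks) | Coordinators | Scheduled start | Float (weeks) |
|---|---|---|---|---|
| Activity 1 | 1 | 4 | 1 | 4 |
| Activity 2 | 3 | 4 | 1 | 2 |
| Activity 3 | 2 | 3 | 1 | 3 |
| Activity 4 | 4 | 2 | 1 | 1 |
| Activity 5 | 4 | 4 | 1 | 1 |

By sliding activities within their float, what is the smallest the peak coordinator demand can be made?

10

Early-start (Activity 1@1, Activity 2@1, Activity 3@1, Activity 4@1, Activity 5@1) gives peak 17: w1:17  w2:13  w3:10  w4:6  w5:0.
Shift Activity 3→4, Activity 5→2.
Schedule Activity 1@1, Activity 2@1, Activity 3@4, Activity 4@1, Activity 5@2: w1:10  w2:10  w3:10  w4:9  w5:7 — peak 10.
Total coordinator-weeks = 46 over 5 weeks ⇒ peak ≥ ⌈46/5⌉ = 10, so 10 is optimal.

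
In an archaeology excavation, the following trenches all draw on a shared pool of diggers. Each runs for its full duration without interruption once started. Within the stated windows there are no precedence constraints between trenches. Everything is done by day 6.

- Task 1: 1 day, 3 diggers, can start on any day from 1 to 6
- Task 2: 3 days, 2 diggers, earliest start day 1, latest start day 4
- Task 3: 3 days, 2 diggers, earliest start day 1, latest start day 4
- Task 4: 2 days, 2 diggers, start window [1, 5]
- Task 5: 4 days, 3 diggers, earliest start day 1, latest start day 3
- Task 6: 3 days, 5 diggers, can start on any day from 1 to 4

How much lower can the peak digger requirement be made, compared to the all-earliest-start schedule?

Early-start peak: d1:17  d2:14  d3:12  d4:3  d5:0  d6:0 ⇒ 17.
Leveled (Task 1@1, Task 2@1, Task 3@1, Task 4@1, Task 5@2, Task 6@4): d1:9  d2:9  d3:7  d4:8  d5:8  d6:5 ⇒ 9.
Reduction 17 − 9 = 8.

8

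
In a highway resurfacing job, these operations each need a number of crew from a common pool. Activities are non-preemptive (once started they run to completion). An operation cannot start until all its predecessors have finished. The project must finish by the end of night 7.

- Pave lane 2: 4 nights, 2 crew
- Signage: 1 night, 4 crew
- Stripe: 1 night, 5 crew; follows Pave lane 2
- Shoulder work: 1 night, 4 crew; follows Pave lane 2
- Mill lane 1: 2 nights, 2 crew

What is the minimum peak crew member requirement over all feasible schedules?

Early-start (Pave lane 2@1, Signage@1, Stripe@5, Shoulder work@5, Mill lane 1@1) gives peak 9: n1:8  n2:4  n3:2  n4:2  n5:9  n6:0  n7:0.
Shift Signage→5, Stripe→6, Shoulder work→7.
Schedule Pave lane 2@1, Signage@5, Stripe@6, Shoulder work@7, Mill lane 1@1: n1:4  n2:4  n3:2  n4:2  n5:4  n6:5  n7:4 — peak 5.

5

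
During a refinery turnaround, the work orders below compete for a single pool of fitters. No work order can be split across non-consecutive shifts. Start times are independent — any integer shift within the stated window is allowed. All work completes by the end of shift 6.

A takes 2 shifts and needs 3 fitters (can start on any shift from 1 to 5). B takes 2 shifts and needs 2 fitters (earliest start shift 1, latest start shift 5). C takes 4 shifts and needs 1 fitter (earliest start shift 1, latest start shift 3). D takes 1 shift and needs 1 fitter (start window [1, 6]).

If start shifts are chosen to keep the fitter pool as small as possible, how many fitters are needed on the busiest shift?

3

Early-start (A@1, B@1, C@1, D@1) gives peak 7: s1:7  s2:6  s3:1  s4:1  s5:0  s6:0.
Shift B→3, C→3, D→5.
Schedule A@1, B@3, C@3, D@5: s1:3  s2:3  s3:3  s4:3  s5:2  s6:1 — peak 3.
Total fitter-shifts = 15 over 6 shifts ⇒ peak ≥ ⌈15/6⌉ = 3, so 3 is optimal.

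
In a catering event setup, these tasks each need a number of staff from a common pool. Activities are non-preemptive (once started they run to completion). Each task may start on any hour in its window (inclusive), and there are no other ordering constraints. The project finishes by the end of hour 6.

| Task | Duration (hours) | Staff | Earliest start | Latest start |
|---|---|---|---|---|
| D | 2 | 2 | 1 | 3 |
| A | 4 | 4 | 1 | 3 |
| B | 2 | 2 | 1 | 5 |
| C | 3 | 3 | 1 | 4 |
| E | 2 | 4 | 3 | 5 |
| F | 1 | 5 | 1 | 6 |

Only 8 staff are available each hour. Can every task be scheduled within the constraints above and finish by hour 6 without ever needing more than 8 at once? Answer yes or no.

no

The minimum achievable peak is 9; 8 < 9, so no feasible schedule stays within the cap.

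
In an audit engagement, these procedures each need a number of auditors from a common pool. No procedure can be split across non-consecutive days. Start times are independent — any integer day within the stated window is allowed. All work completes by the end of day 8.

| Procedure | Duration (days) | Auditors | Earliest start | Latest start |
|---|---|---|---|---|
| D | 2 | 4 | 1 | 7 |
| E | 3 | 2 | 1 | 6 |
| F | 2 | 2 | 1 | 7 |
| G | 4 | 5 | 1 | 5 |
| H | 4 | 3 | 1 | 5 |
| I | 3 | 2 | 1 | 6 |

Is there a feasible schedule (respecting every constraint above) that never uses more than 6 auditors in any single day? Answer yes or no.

Total auditor-days = 56; over 8 days the average is 56/8 > 6, so some day must exceed 6.

no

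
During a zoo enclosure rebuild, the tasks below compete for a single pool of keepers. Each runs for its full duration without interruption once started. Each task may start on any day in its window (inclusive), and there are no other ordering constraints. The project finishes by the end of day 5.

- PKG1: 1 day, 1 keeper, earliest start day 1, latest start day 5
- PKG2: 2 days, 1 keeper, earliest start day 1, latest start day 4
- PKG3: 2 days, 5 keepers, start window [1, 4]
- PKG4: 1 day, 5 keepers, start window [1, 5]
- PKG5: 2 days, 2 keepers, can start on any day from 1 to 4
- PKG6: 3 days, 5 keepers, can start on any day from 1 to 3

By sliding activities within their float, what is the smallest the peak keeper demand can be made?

Early-start (PKG1@1, PKG2@1, PKG3@1, PKG4@1, PKG5@1, PKG6@1) gives peak 19: d1:19  d2:13  d3:5  d4:0  d5:0.
Shift PKG4→3, PKG6→3.
Schedule PKG1@1, PKG2@1, PKG3@1, PKG4@3, PKG5@1, PKG6@3: d1:9  d2:8  d3:10  d4:5  d5:5 — peak 10.

10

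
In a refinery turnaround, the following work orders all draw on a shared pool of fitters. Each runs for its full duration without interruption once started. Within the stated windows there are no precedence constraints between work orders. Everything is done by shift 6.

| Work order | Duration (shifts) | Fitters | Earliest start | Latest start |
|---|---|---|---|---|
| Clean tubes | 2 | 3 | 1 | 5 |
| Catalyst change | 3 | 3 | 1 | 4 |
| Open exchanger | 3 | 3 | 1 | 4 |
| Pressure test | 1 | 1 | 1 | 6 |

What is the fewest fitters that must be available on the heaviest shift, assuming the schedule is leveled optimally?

6

Early-start (Clean tubes@1, Catalyst change@1, Open exchanger@1, Pressure test@1) gives peak 10: s1:10  s2:9  s3:6  s4:0  s5:0  s6:0.
Shift Open exchanger→3, Pressure test→4.
Schedule Clean tubes@1, Catalyst change@1, Open exchanger@3, Pressure test@4: s1:6  s2:6  s3:6  s4:4  s5:3  s6:0 — peak 6.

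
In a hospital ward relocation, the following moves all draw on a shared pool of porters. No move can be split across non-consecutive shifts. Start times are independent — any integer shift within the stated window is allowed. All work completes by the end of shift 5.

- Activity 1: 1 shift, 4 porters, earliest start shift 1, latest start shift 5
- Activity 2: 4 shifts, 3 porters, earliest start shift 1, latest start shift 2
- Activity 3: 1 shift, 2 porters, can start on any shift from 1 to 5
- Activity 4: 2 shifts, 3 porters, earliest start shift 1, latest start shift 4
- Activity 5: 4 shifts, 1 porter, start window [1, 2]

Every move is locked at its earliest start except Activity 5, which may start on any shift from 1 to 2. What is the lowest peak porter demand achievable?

12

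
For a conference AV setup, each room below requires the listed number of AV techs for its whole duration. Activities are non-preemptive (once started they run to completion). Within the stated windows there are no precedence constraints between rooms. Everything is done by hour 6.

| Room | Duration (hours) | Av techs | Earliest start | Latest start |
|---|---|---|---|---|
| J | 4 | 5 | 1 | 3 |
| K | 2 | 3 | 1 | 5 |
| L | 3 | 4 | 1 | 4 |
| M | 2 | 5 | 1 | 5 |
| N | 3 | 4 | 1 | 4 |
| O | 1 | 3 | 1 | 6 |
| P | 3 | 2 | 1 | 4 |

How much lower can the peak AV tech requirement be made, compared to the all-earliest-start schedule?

14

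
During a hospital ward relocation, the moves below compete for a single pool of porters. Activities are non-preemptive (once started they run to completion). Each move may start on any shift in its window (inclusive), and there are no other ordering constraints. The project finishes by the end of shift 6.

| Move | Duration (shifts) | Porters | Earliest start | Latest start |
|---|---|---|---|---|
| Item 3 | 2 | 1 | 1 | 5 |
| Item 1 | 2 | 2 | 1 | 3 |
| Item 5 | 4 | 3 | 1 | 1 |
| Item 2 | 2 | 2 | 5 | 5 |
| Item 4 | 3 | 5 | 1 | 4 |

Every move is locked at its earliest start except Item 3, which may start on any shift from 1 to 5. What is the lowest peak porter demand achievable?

10

Item 3@1: s1:11  s2:11  s3:8  s4:3  s5:2  s6:2 → peak 11
Item 3@2: s1:10  s2:11  s3:9  s4:3  s5:2  s6:2 → peak 11
Item 3@3: s1:10  s2:10  s3:9  s4:4  s5:2  s6:2 → peak 10
Item 3@4: s1:10  s2:10  s3:8  s4:4  s5:3  s6:2 → peak 10
Item 3@5: s1:10  s2:10  s3:8  s4:3  s5:3  s6:3 → peak 10
Best is Item 3@3, peak 10.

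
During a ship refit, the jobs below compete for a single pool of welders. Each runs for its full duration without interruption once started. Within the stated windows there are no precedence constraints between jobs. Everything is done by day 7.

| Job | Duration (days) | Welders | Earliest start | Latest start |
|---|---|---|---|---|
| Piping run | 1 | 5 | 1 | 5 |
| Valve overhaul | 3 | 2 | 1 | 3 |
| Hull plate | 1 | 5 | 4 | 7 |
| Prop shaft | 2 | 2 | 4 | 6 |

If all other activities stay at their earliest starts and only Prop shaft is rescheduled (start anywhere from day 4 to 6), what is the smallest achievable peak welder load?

7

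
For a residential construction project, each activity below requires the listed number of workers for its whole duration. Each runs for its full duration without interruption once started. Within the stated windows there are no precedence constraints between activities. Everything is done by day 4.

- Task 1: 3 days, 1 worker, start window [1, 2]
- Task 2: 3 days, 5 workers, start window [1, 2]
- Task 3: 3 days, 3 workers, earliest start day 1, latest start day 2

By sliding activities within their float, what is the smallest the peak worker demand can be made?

Schedule Task 1@1, Task 2@1, Task 3@1: d1:9  d2:9  d3:9  d4:0 — peak 9.
No arrangement of the 8 feasible schedules does better.

9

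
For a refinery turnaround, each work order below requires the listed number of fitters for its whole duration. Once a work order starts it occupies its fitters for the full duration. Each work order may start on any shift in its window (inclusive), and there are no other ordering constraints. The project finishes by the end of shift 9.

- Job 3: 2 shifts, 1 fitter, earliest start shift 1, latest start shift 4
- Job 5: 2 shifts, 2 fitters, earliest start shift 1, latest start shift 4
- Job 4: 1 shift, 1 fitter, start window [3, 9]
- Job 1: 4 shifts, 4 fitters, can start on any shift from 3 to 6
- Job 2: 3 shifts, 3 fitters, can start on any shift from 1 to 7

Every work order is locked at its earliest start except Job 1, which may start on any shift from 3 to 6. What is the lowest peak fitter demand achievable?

6

Job 1@3: s1:6  s2:6  s3:8  s4:4  s5:4  s6:4  s7:0  s8:0  s9:0 → peak 8
Job 1@4: s1:6  s2:6  s3:4  s4:4  s5:4  s6:4  s7:4  s8:0  s9:0 → peak 6
Job 1@5: s1:6  s2:6  s3:4  s4:0  s5:4  s6:4  s7:4  s8:4  s9:0 → peak 6
Job 1@6: s1:6  s2:6  s3:4  s4:0  s5:0  s6:4  s7:4  s8:4  s9:4 → peak 6
Best is Job 1@4, peak 6.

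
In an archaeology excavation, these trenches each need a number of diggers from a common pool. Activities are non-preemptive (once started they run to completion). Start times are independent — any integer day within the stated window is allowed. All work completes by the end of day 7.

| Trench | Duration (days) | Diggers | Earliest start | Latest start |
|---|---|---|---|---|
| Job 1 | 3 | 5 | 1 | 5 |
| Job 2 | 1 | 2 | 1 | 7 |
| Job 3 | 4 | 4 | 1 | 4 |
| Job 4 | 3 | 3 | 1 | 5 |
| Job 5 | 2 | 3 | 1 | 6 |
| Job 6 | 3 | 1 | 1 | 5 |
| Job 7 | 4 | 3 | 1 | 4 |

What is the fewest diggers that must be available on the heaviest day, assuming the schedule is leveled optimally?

Early-start (Job 1@1, Job 2@1, Job 3@1, Job 4@1, Job 5@1, Job 6@1, Job 7@1) gives peak 21: d1:21  d2:19  d3:16  d4:7  d5:0  d6:0  d7:0.
Shift Job 3→2, Job 4→4, Job 5→6, Job 7→4.
Schedule Job 1@1, Job 2@1, Job 3@2, Job 4@4, Job 5@6, Job 6@1, Job 7@4: d1:8  d2:10  d3:10  d4:10  d5:10  d6:9  d7:6 — peak 10.

10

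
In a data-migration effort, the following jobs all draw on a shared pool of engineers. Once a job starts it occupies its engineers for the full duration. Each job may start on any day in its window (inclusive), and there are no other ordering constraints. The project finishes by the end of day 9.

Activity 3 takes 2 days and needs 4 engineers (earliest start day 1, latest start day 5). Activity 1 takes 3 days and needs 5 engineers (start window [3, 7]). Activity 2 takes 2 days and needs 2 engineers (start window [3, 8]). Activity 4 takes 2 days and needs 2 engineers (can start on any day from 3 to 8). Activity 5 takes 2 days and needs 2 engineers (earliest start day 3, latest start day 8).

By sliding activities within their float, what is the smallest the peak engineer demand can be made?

5

Early-start (Activity 3@1, Activity 1@3, Activity 2@3, Activity 4@3, Activity 5@3) gives peak 11: d1:4  d2:4  d3:11  d4:11  d5:5  d6:0  d7:0  d8:0  d9:0.
Shift Activity 2→6, Activity 4→6, Activity 5→8.
Schedule Activity 3@1, Activity 1@3, Activity 2@6, Activity 4@6, Activity 5@8: d1:4  d2:4  d3:5  d4:5  d5:5  d6:4  d7:4  d8:2  d9:2 — peak 5.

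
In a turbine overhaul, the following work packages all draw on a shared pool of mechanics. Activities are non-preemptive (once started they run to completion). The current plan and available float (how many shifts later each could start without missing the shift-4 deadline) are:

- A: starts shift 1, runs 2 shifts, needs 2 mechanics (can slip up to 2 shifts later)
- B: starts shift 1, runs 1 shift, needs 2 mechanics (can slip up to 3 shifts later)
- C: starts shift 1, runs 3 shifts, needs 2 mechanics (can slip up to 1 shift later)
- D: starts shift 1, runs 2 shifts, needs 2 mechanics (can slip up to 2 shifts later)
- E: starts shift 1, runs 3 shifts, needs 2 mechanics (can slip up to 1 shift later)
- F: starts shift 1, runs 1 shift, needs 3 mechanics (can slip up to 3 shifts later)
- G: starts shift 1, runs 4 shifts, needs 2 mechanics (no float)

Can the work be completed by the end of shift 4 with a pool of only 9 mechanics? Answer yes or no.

Schedule A@1, B@1, C@1, D@3, E@2, F@4, G@1: s1:8  s2:8  s3:8  s4:9 — peak 9 ≤ 9.

yes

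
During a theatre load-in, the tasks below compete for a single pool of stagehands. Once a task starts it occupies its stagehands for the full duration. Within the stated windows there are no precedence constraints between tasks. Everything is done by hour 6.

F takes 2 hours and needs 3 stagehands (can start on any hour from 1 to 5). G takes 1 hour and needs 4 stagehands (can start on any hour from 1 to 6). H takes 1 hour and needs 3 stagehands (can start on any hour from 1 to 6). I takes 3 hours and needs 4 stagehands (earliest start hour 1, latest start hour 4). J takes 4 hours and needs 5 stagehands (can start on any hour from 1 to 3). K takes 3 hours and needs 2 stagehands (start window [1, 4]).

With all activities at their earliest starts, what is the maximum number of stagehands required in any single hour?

Early-start schedule: F@1, G@1, H@1, I@1, J@1, K@1.
Load per hour: hour 1: 21, hour 2: 14, hour 3: 11, hour 4: 5, hour 5: 0, hour 6: 0.
Peak is 21.

21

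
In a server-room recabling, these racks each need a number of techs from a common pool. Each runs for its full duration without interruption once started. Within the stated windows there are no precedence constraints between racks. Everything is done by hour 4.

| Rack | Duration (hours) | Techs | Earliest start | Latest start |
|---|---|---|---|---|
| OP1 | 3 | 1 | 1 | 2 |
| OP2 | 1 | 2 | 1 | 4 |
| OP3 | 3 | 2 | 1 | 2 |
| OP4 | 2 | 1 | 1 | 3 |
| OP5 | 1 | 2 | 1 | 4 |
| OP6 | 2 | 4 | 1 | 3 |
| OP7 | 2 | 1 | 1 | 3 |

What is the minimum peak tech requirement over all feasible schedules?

7

Early-start (OP1@1, OP2@1, OP3@1, OP4@1, OP5@1, OP6@1, OP7@1) gives peak 13: h1:13  h2:9  h3:3  h4:0.
Shift OP5→2, OP6→3.
Schedule OP1@1, OP2@1, OP3@1, OP4@1, OP5@2, OP6@3, OP7@1: h1:7  h2:7  h3:7  h4:4 — peak 7.
Total tech-hours = 25 over 4 hours ⇒ peak ≥ ⌈25/4⌉ = 7, so 7 is optimal.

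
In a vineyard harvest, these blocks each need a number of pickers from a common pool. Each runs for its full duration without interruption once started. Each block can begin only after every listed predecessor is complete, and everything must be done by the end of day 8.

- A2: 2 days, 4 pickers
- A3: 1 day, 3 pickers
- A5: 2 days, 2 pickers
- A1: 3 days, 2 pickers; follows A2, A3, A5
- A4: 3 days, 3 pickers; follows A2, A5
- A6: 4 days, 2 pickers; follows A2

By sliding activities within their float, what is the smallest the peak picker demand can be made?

Early-start (A2@1, A3@1, A5@1, A1@3, A4@3, A6@3) gives peak 9: d1:9  d2:6  d3:7  d4:7  d5:7  d6:2  d7:0  d8:0.
Shift A3→3, A1→6, A6→4.
Schedule A2@1, A3@3, A5@1, A1@6, A4@3, A6@4: d1:6  d2:6  d3:6  d4:5  d5:5  d6:4  d7:4  d8:2 — peak 6.

6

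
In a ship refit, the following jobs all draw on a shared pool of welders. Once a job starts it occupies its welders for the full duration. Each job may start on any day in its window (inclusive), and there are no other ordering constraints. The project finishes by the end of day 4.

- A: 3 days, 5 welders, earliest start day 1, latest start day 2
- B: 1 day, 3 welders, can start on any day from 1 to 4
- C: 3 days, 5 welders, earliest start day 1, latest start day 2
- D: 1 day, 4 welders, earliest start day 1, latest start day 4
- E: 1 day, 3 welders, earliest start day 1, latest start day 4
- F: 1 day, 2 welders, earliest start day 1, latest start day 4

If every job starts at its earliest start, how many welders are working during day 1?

At early start, day 1 has: A, B, C, D, E, F.
Demand: 5 + 3 + 5 + 4 + 3 + 2 = 22.

22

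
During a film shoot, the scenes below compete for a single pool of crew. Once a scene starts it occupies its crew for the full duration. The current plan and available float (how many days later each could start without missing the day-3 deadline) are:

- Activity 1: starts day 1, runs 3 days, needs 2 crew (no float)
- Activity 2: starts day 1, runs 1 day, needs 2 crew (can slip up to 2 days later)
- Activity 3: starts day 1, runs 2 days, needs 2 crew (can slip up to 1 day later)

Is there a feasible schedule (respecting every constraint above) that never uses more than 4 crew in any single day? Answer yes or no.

yes

Schedule Activity 1@1, Activity 2@1, Activity 3@2: d1:4  d2:4  d3:4 — peak 4 ≤ 4.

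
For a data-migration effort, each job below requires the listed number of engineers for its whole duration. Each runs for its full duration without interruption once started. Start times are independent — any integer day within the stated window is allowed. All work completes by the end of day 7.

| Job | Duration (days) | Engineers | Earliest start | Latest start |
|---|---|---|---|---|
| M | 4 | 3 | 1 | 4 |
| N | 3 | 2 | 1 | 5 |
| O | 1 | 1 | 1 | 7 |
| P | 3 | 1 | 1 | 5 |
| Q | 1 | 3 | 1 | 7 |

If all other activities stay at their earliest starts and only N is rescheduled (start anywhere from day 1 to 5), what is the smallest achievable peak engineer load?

8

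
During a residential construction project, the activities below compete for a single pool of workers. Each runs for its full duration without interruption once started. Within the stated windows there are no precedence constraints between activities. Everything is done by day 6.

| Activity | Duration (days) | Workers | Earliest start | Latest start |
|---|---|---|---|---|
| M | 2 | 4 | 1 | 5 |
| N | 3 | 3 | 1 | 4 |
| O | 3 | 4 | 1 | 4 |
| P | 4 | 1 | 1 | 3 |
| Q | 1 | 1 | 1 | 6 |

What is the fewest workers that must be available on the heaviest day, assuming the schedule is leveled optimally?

Early-start (M@1, N@1, O@1, P@1, Q@1) gives peak 13: d1:13  d2:12  d3:8  d4:1  d5:0  d6:0.
Shift O→4, P→3, Q→3.
Schedule M@1, N@1, O@4, P@3, Q@3: d1:7  d2:7  d3:5  d4:5  d5:5  d6:5 — peak 7.

7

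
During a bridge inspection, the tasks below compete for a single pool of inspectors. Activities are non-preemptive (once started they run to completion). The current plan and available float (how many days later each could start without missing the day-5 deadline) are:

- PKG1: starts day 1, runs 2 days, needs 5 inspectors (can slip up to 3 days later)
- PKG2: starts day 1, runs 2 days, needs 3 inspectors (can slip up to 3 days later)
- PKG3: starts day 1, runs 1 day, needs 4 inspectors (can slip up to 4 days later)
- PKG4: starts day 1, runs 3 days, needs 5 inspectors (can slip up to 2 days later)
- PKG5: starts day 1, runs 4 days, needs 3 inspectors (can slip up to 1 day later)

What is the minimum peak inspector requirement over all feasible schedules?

11

Early-start (PKG1@1, PKG2@1, PKG3@1, PKG4@1, PKG5@1) gives peak 20: d1:20  d2:16  d3:8  d4:3  d5:0.
Shift PKG3→5, PKG4→3.
Schedule PKG1@1, PKG2@1, PKG3@5, PKG4@3, PKG5@1: d1:11  d2:11  d3:8  d4:8  d5:9 — peak 11.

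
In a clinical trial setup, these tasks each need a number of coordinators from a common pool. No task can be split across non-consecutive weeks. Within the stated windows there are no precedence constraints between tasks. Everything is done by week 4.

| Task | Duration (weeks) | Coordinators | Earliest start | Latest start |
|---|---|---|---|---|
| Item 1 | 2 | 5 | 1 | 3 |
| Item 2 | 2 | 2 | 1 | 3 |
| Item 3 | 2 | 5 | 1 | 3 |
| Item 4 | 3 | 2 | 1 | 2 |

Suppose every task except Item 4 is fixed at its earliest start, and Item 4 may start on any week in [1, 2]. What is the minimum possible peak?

14

Item 4@1: w1:14  w2:14  w3:2  w4:0 → peak 14
Item 4@2: w1:12  w2:14  w3:2  w4:2 → peak 14
Best is Item 4@1, peak 14.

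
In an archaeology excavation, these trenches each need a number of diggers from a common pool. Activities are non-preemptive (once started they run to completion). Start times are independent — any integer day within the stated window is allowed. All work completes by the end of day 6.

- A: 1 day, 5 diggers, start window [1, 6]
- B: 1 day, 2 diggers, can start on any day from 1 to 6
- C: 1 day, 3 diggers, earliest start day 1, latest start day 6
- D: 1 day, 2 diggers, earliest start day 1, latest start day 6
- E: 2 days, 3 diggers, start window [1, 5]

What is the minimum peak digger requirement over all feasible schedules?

5

Early-start (A@1, B@1, C@1, D@1, E@1) gives peak 15: d1:15  d2:3  d3:0  d4:0  d5:0  d6:0.
Shift B→2, C→2, D→3, E→3.
Schedule A@1, B@2, C@2, D@3, E@3: d1:5  d2:5  d3:5  d4:3  d5:0  d6:0 — peak 5.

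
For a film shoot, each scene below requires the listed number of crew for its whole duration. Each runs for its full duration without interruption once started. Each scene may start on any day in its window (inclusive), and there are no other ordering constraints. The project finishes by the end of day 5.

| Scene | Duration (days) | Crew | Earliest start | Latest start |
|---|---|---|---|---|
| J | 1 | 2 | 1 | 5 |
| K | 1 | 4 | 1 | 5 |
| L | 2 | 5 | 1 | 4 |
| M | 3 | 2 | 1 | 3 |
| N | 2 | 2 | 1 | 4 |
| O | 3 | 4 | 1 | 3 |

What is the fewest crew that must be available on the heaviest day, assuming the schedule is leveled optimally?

Early-start (J@1, K@1, L@1, M@1, N@1, O@1) gives peak 19: d1:19  d2:13  d3:6  d4:0  d5:0.
Shift K→5, M→2, N→3, O→3.
Schedule J@1, K@5, L@1, M@2, N@3, O@3: d1:7  d2:7  d3:8  d4:8  d5:8 — peak 8.
Total crew member-days = 38 over 5 days ⇒ peak ≥ ⌈38/5⌉ = 8, so 8 is optimal.

8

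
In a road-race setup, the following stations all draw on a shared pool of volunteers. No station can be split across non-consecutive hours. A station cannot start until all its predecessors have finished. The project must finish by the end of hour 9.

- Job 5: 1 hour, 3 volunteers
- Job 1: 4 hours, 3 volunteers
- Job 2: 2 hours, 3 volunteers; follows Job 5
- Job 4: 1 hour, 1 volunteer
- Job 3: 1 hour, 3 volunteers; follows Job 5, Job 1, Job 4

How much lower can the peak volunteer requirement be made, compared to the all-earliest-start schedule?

Early-start peak: h1:7  h2:6  h3:6  h4:3  h5:3  h6:0  h7:0  h8:0  h9:0 ⇒ 7.
Leveled (Job 5@1, Job 1@2, Job 2@6, Job 4@8, Job 3@9): h1:3  h2:3  h3:3  h4:3  h5:3  h6:3  h7:3  h8:1  h9:3 ⇒ 3.
Reduction 7 − 3 = 4.

4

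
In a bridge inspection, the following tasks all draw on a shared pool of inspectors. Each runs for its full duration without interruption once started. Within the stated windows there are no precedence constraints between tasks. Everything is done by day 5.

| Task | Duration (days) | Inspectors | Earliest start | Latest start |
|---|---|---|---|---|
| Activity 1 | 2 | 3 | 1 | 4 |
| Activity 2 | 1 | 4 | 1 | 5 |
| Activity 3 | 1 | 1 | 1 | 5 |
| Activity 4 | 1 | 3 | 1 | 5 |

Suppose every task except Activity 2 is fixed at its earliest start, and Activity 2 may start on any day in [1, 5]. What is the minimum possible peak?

7

Activity 2@1: d1:11  d2:3  d3:0  d4:0  d5:0 → peak 11
Activity 2@2: d1:7  d2:7  d3:0  d4:0  d5:0 → peak 7
Activity 2@3: d1:7  d2:3  d3:4  d4:0  d5:0 → peak 7
Activity 2@4: d1:7  d2:3  d3:0  d4:4  d5:0 → peak 7
Activity 2@5: d1:7  d2:3  d3:0  d4:0  d5:4 → peak 7
Best is Activity 2@2, peak 7.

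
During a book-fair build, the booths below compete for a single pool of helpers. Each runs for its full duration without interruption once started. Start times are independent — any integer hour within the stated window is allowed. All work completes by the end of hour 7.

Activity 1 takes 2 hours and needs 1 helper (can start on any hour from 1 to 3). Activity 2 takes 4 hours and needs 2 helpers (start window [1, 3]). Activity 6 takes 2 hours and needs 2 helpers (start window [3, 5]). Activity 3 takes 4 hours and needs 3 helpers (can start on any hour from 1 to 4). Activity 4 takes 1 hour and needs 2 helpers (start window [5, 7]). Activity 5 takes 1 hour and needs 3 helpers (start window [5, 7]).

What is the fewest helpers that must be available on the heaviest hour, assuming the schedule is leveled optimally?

Early-start (Activity 1@1, Activity 2@1, Activity 6@3, Activity 3@1, Activity 4@5, Activity 5@5) gives peak 7: h1:6  h2:6  h3:7  h4:7  h5:5  h6:0  h7:0.
Shift Activity 6→5, Activity 3→3, Activity 4→7, Activity 5→7.
Schedule Activity 1@1, Activity 2@1, Activity 6@5, Activity 3@3, Activity 4@7, Activity 5@7: h1:3  h2:3  h3:5  h4:5  h5:5  h6:5  h7:5 — peak 5.
Total helper-hours = 31 over 7 hours ⇒ peak ≥ ⌈31/7⌉ = 5, so 5 is optimal.

5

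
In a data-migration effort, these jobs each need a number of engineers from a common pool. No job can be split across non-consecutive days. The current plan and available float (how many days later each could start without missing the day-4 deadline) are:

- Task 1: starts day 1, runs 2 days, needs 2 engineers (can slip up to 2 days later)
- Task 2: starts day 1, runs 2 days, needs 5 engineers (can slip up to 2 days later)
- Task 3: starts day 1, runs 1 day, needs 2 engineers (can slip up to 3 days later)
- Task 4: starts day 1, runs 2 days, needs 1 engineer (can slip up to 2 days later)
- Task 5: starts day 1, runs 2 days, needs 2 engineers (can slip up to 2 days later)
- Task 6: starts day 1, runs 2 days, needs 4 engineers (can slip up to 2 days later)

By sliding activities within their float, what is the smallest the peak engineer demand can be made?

8

Early-start (Task 1@1, Task 2@1, Task 3@1, Task 4@1, Task 5@1, Task 6@1) gives peak 16: d1:16  d2:14  d3:0  d4:0.
Shift Task 3→3, Task 5→3, Task 6→3.
Schedule Task 1@1, Task 2@1, Task 3@3, Task 4@1, Task 5@3, Task 6@3: d1:8  d2:8  d3:8  d4:6 — peak 8.
Total engineer-days = 30 over 4 days ⇒ peak ≥ ⌈30/4⌉ = 8, so 8 is optimal.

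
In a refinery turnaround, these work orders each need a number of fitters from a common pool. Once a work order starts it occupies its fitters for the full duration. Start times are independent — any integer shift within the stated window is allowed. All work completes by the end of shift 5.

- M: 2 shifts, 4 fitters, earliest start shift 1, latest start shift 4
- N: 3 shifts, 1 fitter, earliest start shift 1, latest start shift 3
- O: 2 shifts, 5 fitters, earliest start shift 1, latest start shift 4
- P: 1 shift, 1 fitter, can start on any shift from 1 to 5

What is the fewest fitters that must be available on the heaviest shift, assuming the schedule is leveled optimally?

5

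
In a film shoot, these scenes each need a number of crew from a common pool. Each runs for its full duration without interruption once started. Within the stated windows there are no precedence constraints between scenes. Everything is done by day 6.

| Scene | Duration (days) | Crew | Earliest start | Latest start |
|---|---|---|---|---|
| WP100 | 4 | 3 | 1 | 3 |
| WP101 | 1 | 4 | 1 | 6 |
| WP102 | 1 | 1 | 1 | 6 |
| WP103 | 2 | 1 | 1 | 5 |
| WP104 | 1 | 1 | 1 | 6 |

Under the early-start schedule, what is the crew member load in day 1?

10

At early start, day 1 has: WP100, WP101, WP102, WP103, WP104.
Demand: 3 + 4 + 1 + 1 + 1 = 10.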